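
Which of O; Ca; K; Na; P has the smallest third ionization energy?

After 2 electrons have been removed, what remains? O²⁺ still has 4 valence electrons; Ca²⁺ is the bare [Ar] core; K²⁺ is already 1 electron into the core; Na²⁺ is already 1 electron into the core; P²⁺ still has 3 valence electrons.
Usually core removal costs more than valence removal, but here the competition is close: a tightly held n=2 valence electron can cost more to remove than an n=3 core electron, so the actual values have to decide it.
Valence configurations: O²⁺ [He]2s²2p², P²⁺ [Ne]3s²3p¹.
Tabulated IE_3 (kJ/mol): O 5300, Ca 4912, K 4420, Na 6910, P 2914.
Putting it together, IE_3: P < K < Ca < O < Na.

P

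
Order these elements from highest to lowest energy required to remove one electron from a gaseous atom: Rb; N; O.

N > O > Rb

N is in period 2, group 15; O is in period 2, group 16; Rb is in period 5, group 1.
Removing the outermost electron gets harder across a period and easier down a group.
Neither a single period nor a single group — weigh both effects.
O > Rb: both effects reinforce here, so O is clearly the higher of the two.
N > O: this pair runs against the simple trend — see the exception note.
Note the exception: N has a higher first ionization energy than O, contrary to the simple trend — pairing an electron in O's 2p⁴ costs repulsion energy, so O ionizes more easily than half-filled N (2p³).
For reference (kJ/mol): N 1402, O 1314, Rb 403.
So from highest to lowest: N > O > Rb.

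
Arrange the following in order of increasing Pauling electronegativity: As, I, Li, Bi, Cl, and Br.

Li < Bi < As < I < Br < Cl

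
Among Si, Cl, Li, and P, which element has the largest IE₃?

IE_3 is the cost of taking one more electron from the +2 cation: Si²⁺ still has 2 valence electrons; Cl²⁺ still has 5 valence electrons; Li²⁺ is already 1 electron into the core; P²⁺ still has 3 valence electrons.
Breaking into a closed-shell core is much more expensive than removing a leftover valence electron — Li has the largest IE_3 here.
Valence configurations: Si²⁺ [Ne]3s², Cl²⁺ [Ne]3s²3p³, P²⁺ [Ne]3s²3p¹.
P²⁺ loses a lone 3p electron whereas Si²⁺ must break into a filled 3s² pair, so IE_3(Si) > IE_3(P) even though P has the higher nuclear charge.
Tabulated IE_3 (kJ/mol): Si 3232, Cl 3822, Li 11815, P 2914.
Putting it together, IE_3: P < Si < Cl < Li.

Li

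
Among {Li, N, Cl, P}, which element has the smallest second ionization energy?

P

After 1 electron has been removed, what remains? Li⁺ is the bare [He] core; N⁺ still has 4 valence electrons; Cl⁺ still has 6 valence electrons; P⁺ still has 4 valence electrons.
Pulling an electron out of a noble-gas core costs far more than removing a remaining valence electron, so Li sits at the high end of IE_2.
Valence configurations: N⁺ [He]2s²2p², Cl⁺ [Ne]3s²3p⁴, P⁺ [Ne]3s²3p².
Tabulated IE_2 (kJ/mol): Li 7298, N 2856, Cl 2298, P 1907.
Hence IE_2: P < Cl < N < Li.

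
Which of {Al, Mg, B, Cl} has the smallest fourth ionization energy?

Cl

IE_4 is the cost of taking one more electron from the +3 cation: Al³⁺ is the bare [Ne] core; Mg³⁺ is already 1 electron into the core; B³⁺ is the bare [He] core; Cl³⁺ still has 4 valence electrons.
Pulling an electron out of a noble-gas core costs far more than removing a remaining valence electron, so Mg, Al and B sit at the high end of IE_4.
Approximate IE_4 values (kJ/mol): Al 11577, Mg 10543, B 25026, Cl 5159.
Hence IE_4: Cl < Mg < Al < B.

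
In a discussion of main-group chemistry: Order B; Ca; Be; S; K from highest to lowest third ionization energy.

Be > Ca > K > B > S

Consider each +2 ion: B²⁺ still has 1 valence electron; Ca²⁺ is the bare [Ar] core; Be²⁺ is the bare [He] core; S²⁺ still has 4 valence electrons; K²⁺ is already 1 electron into the core.
Pulling an electron out of a noble-gas core costs far more than removing a remaining valence electron, so K, Ca and Be sit at the high end of IE_3.
Valence configurations: B²⁺ [He]2s¹, S²⁺ [Ne]3s²3p².
Tabulated IE_3 (kJ/mol): B 3660, Ca 4912, Be 14849, S 3357, K 4420.
Putting it together, IE_3: S < B < K < Ca < Be.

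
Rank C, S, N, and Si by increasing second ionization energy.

Si, S, C, N

After 1 electron has been removed, what remains? C⁺ still has 3 valence electrons; S⁺ still has 5 valence electrons; N⁺ still has 4 valence electrons; Si⁺ still has 3 valence electrons.
All are still removing valence electrons, so compare the +1 ions as you would atoms: IE_2 generally rises across a period (higher Z_eff) and falls down a group (larger shell), subject to the usual subshell exceptions.
Valence configurations: C⁺ [He]2s²2p¹, S⁺ [Ne]3s²3p³, N⁺ [He]2s²2p², Si⁺ [Ne]3s²3p¹.
Approximate IE_2 values (kJ/mol): C 2353, S 2252, N 2856, Si 1577.
Putting it together, IE_2: Si < S < C < N.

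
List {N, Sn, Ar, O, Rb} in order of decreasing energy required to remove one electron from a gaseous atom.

Ar > N > O > Sn > Rb

N is in period 2, group 15; O is in period 2, group 16; Ar is in period 3, group 18; Rb is in period 5, group 1; Sn is in period 5, group 14.
First ionization energy rises across a period (greater Z_eff holds electrons more tightly) and falls down a group (valence electrons are farther from the nucleus).
Neither a single period nor a single group — weigh both effects.
Sn > Rb: both are in period 5; the period trend gives Sn the larger value.
O > Sn: relative to Sn, both the across-period and down-group shifts push O's first ionization energy up.
N > O: this pair runs against the simple trend — see the exception note.
Ar > N: period and group pull opposite ways; the across-period shift dominates (1521 vs 1402 kJ/mol).
Note the exception: N has a higher first ionization energy than O, contrary to the simple trend — pairing an electron in O's 2p⁴ costs repulsion energy, so O ionizes more easily than half-filled N (2p³).
Approximate values (kJ/mol): N 1402, O 1314, Ar 1521, Rb 403, Sn 709.
So from highest to lowest: Ar > N > O > Sn > Rb.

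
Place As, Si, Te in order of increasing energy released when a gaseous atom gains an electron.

Si is in period 3, group 14; As is in period 4, group 15; Te is in period 5, group 16.
Electron affinity generally becomes more exothermic across a period toward the halogens and less exothermic down a group.
These sit on a diagonal, where the across-period and down-group effects partly cancel.
Si > As: the two effects oppose for this pair; the down-group effect wins (134 vs 78 kJ/mol).
Te > Si: the two effects oppose for this pair; the across-period effect wins (190 vs 134 kJ/mol).
Tabulated electron affinity (kJ/mol): Si 134, As 78, Te 190.
So from lowest to highest: As < Si < Te.

As < Si < Te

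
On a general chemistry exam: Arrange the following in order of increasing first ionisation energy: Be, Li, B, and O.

Li is in period 2, group 1; Be is in period 2, group 2; B is in period 2, group 13; O is in period 2, group 16.
First ionization energy rises across a period (greater Z_eff holds electrons more tightly) and falls down a group (valence electrons are farther from the nucleus).
All lie in period 2; the across-period trend (first ionization energy increases left to right) applies, with the exception below.
Note the exception: Be has a higher first ionization energy than B, contrary to the simple trend — removing B's lone 2p electron is easier than breaking Be's filled 2s².
Tabulated first ionization energy (kJ/mol): Li 520, Be 900, B 801, O 1314.
So from lowest to highest: Li < B < Be < O.

Li < B < Be < O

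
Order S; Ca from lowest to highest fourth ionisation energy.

S < Ca

Consider each +3 ion: S³⁺ still has 3 valence electrons; Ca³⁺ is already 1 electron into the core.
Core electrons are held far more tightly than valence electrons, so Ca tops the IE_4 order.
The numbers (kJ/mol): S 4556, Ca 6491.
Hence IE_4: S < Ca.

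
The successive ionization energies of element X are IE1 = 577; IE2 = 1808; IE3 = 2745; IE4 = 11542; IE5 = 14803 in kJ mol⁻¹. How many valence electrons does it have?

Look for the largest jump between consecutive ionization energies: IE4/IE3 ≈ 4.2, far larger than any earlier ratio.
That jump marks the point where a core electron is being removed. So the atom has 3 valence electrons.

3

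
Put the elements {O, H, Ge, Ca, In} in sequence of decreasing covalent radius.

Ca, In, Ge, O, H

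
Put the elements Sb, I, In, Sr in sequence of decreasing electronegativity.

I > Sb > In > Sr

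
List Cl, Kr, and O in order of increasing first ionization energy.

Cl, O, Kr

O is in period 2, group 16; Cl is in period 3, group 17; Kr is in period 4, group 18.
IE₁ increases left→right with effective nuclear charge and decreases top→bottom as the valence shell moves farther out.
These sit on a diagonal, where the across-period and down-group effects partly cancel.
O > Cl: the two effects oppose for this pair; the down-group effect wins (1314 vs 1251 kJ/mol).
Kr > O: the two effects oppose for this pair; the across-period effect wins (1351 vs 1314 kJ/mol).
Approximate values (kJ/mol): O 1314, Cl 1251, Kr 1351.
So from lowest to highest: Cl < O < Kr.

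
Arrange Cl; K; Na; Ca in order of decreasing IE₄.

Na > Ca > K > Cl

IE_4 is the cost of taking one more electron from the +3 cation: Cl³⁺ still has 4 valence electrons; K³⁺ is already 2 electrons into the core; Na³⁺ is already 2 electrons into the core; Ca³⁺ is already 1 electron into the core.
Core electrons are held far more tightly than valence electrons, so K, Ca and Na top the IE_4 order.
The numbers (kJ/mol): Cl 5159, K 5877, Na 9543, Ca 6491.
Hence IE_4: Cl < K < Ca < Na.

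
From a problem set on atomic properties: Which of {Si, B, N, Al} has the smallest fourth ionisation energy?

Consider each +3 ion: Si³⁺ still has 1 valence electron; B³⁺ is the bare [He] core; N³⁺ still has 2 valence electrons; Al³⁺ is the bare [Ne] core.
Core electrons are held far more tightly than valence electrons, so Al and B top the IE_4 order.
Valence configurations: Si³⁺ [Ne]3s¹, N³⁺ [He]2s².
The numbers (kJ/mol): Si 4356, B 25026, N 7475, Al 11577.
Overall IE_4 order: Si < N < Al < B.

Si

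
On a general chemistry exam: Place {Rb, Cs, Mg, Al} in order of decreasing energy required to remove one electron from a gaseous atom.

Mg > Al > Rb > Cs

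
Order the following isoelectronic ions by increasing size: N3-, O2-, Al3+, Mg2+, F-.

Al3+ < Mg2+ < F- < O2- < N3-

All of these have 10 electrons, so size is governed by nuclear charge alone: the more protons, the stronger the pull on the same electron cloud, and the smaller the ion.
Nuclear charges: Al3+ (Z=13), Mg2+ (Z=12), F- (Z=9), O2- (Z=8), N3- (Z=7).
Smallest to largest: Al3+ < Mg2+ < F- < O2- < N3-.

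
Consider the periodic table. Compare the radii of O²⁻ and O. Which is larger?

O²⁻

Forming O²⁻ adds 2 electrons to O. More electron–electron repulsion in the same shell, with unchanged nuclear charge, lets the cloud expand.
An anion is larger than its parent atom: O²⁻ > O.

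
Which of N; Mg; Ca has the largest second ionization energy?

N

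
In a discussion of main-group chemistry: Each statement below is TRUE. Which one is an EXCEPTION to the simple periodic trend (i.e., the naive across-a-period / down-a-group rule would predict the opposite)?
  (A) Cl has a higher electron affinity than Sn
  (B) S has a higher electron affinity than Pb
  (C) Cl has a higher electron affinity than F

(C)

The general trend: electron affinity increases across a period and decreases down a group.
(A) Cl (period 3, group 17) vs Sn (period 5, group 14): the stated order agrees with the simple trend.
(B) S (period 3, group 16) vs Pb (period 6, group 14): the stated order agrees with the simple trend.
(C) Cl (period 3, group 17) vs F (period 2, group 17): the stated order contradicts the simple trend.
The exception is (C): F's small 2p subshell makes the incoming electron feel strong e⁻–e⁻ repulsion, so Cl actually releases more energy on gaining an electron.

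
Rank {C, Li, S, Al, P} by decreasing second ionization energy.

Li > C > S > P > Al

Consider each +1 ion: C⁺ still has 3 valence electrons; Li⁺ is the bare [He] core; S⁺ still has 5 valence electrons; Al⁺ still has 2 valence electrons; P⁺ still has 4 valence electrons.
Breaking into a closed-shell core is much more expensive than removing a leftover valence electron — Li has the largest IE_2 here.
Valence configurations: C⁺ [He]2s²2p¹, S⁺ [Ne]3s²3p³, Al⁺ [Ne]3s², P⁺ [Ne]3s²3p².
Tabulated IE_2 (kJ/mol): C 2353, Li 7298, S 2252, Al 1817, P 1907.
Hence IE_2: Al < P < S < C < Li.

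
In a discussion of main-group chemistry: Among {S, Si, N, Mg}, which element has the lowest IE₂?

Consider each +1 ion: S⁺ still has 5 valence electrons; Si⁺ still has 3 valence electrons; N⁺ still has 4 valence electrons; Mg⁺ still has 1 valence electron.
All are still removing valence electrons, so compare the +1 ions as you would atoms: IE_2 generally rises across a period (higher Z_eff) and falls down a group (larger shell), subject to the usual subshell exceptions.
Valence configurations: S⁺ [Ne]3s²3p³, Si⁺ [Ne]3s²3p¹, N⁺ [He]2s²2p², Mg⁺ [Ne]3s¹.
Tabulated IE_2 (kJ/mol): S 2252, Si 1577, N 2856, Mg 1451.
Overall IE_2 order: Mg < Si < S < N.

Mg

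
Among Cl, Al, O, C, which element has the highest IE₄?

The fourth ionization energy removes an electron from the +3 ion. For each element: Cl³⁺ still has 4 valence electrons; Al³⁺ is the bare [Ne] core; O³⁺ still has 3 valence electrons; C³⁺ still has 1 valence electron.
Breaking into a closed-shell core is much more expensive than removing a leftover valence electron — Al has the largest IE_4 here.
Valence configurations: Cl³⁺ [Ne]3s²3p², O³⁺ [He]2s²2p¹, C³⁺ [He]2s¹.
Tabulated IE_4 (kJ/mol): Cl 5159, Al 11577, O 7469, C 6223.
Hence IE_4: Cl < C < O < Al.

Al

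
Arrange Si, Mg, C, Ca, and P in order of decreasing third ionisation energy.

IE_3 is the cost of taking one more electron from the +2 cation: Si²⁺ still has 2 valence electrons; Mg²⁺ is the bare [Ne] core; C²⁺ still has 2 valence electrons; Ca²⁺ is the bare [Ar] core; P²⁺ still has 3 valence electrons.
Breaking into a closed-shell core is much more expensive than removing a leftover valence electron — Ca and Mg have the largest IE_3 here.
Valence configurations: Si²⁺ [Ne]3s², C²⁺ [He]2s², P²⁺ [Ne]3s²3p¹.
P²⁺ loses a lone 3p electron whereas Si²⁺ must break into a filled 3s² pair, so IE_3(Si) > IE_3(P) even though P has the higher nuclear charge.
The numbers (kJ/mol): Si 3232, Mg 7733, C 4620, Ca 4912, P 2914.
So the third ionization energies run P < Si < C < Ca < Mg.

Mg > Ca > C > Si > P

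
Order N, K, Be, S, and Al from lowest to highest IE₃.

Al, S, K, N, Be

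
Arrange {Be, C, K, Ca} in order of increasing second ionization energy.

IE_2 is the cost of taking one more electron from the +1 cation: Be⁺ still has 1 valence electron; C⁺ still has 3 valence electrons; K⁺ is the bare [Ar] core; Ca⁺ still has 1 valence electron.
Breaking into a closed-shell core is much more expensive than removing a leftover valence electron — K has the largest IE_2 here.
Valence configurations: Be⁺ [He]2s¹, C⁺ [He]2s²2p¹, Ca⁺ [Ar]4s¹.
The numbers (kJ/mol): Be 1757, C 2353, K 3052, Ca 1145.
Putting it together, IE_2: Ca < Be < C < K.

Ca < Be < C < K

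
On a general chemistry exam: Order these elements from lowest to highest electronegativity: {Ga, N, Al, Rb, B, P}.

Rb, Al, Ga, B, P, N

Atoms toward the upper right of the periodic table pull bonding electrons most strongly.
These span different periods and groups, so the two trends combine.
Al > Rb: relative to Rb, both the across-period and down-group shifts push Al's electronegativity up.
Ga > Al: this pair runs against the simple trend — see the exception note.
B > Ga: they share group 13; the group trend gives B the larger value.
P > B: the two effects oppose for this pair; the across-period effect wins (2.19 vs 2.04).
N > P: they share group 15; the group trend gives N the larger value.
Note the exception: Ga has a higher electronegativity than Al, contrary to the simple trend — poor shielding by filled d (and f) subshells raises the heavier element's effective nuclear charge more than the simple down-group trend predicts.
For reference (Pauling): B 2.04, N 3.04, Al 1.61, P 2.19, Ga 1.81, Rb 0.82.
So from lowest to highest: Rb < Al < Ga < B < P < N.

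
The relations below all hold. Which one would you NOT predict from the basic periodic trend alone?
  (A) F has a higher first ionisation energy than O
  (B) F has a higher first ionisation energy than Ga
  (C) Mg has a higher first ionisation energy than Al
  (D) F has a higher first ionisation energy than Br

The general trend: first ionisation energy increases across a period and decreases down a group.
(A) F (period 2, group 17) vs O (period 2, group 16): the stated order agrees with the simple trend.
(B) F (period 2, group 17) vs Ga (period 4, group 13): the stated order agrees with the simple trend.
(C) Mg (period 3, group 2) vs Al (period 3, group 13): the stated order contradicts the simple trend.
(D) F (period 2, group 17) vs Br (period 4, group 17): the stated order agrees with the simple trend.
The exception is (C): Al's single 3p electron is easier to remove than one from Mg's filled 3s².

(C)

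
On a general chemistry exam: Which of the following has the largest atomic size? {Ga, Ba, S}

Ba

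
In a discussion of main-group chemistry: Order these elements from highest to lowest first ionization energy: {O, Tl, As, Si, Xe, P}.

O, Xe, P, As, Si, Tl

O is in period 2, group 16; Si is in period 3, group 14; P is in period 3, group 15; As is in period 4, group 15; Xe is in period 5, group 18; Tl is in period 6, group 13.
IE₁ increases left→right with effective nuclear charge and decreases top→bottom as the valence shell moves farther out.
These span different periods and groups, so the two trends combine.
Si > Tl: both effects reinforce here, so Si is clearly the higher of the two.
As > Si: period and group pull opposite ways; the across-period shift dominates (947 vs 786 kJ/mol).
P > As: they share group 15; the group trend gives P the larger value.
Xe > P: period and group pull opposite ways; the across-period shift dominates (1170 vs 1012 kJ/mol).
O > Xe: the two effects oppose for this pair; the down-group effect wins (1314 vs 1170 kJ/mol).
Tabulated first ionization energy (kJ/mol): O 1314, Si 786, P 1012, As 947, Xe 1170, Tl 589.
So from highest to lowest: O > Xe > P > As > Si > Tl.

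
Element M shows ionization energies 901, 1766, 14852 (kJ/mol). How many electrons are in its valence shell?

Look for the largest jump between consecutive ionization energies: IE3/IE2 ≈ 8.4, far larger than any earlier ratio.
That jump marks the point where a core electron is being removed. So the atom has 2 valence electrons.

2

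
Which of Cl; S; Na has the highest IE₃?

After 2 electrons have been removed, what remains? Cl²⁺ still has 5 valence electrons; S²⁺ still has 4 valence electrons; Na²⁺ is already 1 electron into the core.
Core electrons are held far more tightly than valence electrons, so Na tops the IE_3 order.
Valence configurations: Cl²⁺ [Ne]3s²3p³, S²⁺ [Ne]3s²3p².
Approximate IE_3 values (kJ/mol): Cl 3822, S 3357, Na 6910.
Overall IE_3 order: S < Cl < Na.

Na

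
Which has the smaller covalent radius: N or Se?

N

Radius decreases left→right (rising Z_eff, same n) and increases top→bottom (higher n).
Neither a single period nor a single group — weigh both effects.
Se > N: the two effects oppose for this pair; the down-group effect wins (116 vs 71 pm).
Approximate values (pm): N 71, Se 116.
So N has the smaller covalent radius (N < Se).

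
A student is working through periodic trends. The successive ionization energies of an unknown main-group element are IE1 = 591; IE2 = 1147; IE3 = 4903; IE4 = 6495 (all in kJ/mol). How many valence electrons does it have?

2

Look for the largest jump between consecutive ionization energies: IE3/IE2 ≈ 4.3, far larger than any earlier ratio.
That jump marks the point where a core electron is being removed. So the atom has 2 valence electrons.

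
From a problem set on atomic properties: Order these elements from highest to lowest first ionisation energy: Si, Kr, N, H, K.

Across a period the outer electron is held more tightly (higher IE₁); down a group it sits in a higher shell, more shielded, and comes off more easily.
Neither a single period nor a single group — weigh both effects.
Si > K: both effects reinforce here, so Si is clearly the higher of the two.
H > Si: the two effects oppose for this pair; the down-group effect wins (1312 vs 786 kJ/mol).
Kr > H: period and group pull opposite ways; the across-period shift dominates (1351 vs 1312 kJ/mol).
N > Kr: period and group pull opposite ways; the down-group shift dominates (1402 vs 1351 kJ/mol).
Tabulated first ionization energy (kJ/mol): H 1312, N 1402, Si 786, K 419, Kr 1351.
So from highest to lowest: N > Kr > H > Si > K.

N > Kr > H > Si > K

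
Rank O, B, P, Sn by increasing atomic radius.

O, B, P, Sn

B is in period 2, group 13; O is in period 2, group 16; P is in period 3, group 15; Sn is in period 5, group 14.
Across a period the added protons contract the valence shell; down a group each new principal shell makes the atom larger.
Here both period and group differ, so the two effects have to be weighed against each other.
B > O: B lies to the left of O in period 2, so the across-period effect alone puts B larger.
P > B: the two effects oppose for this pair; the down-group effect wins (111 vs 85 pm).
Sn > P: relative to P, both the across-period and down-group shifts push Sn's atomic radius up.
For reference (pm): B 85, O 63, P 111, Sn 140.
So from smallest to largest: O < B < P < Sn.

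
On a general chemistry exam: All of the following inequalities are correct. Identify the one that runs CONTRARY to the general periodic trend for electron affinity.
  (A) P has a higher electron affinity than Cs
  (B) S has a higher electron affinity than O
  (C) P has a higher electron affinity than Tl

(B)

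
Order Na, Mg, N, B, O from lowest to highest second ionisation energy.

Mg < B < N < O < Na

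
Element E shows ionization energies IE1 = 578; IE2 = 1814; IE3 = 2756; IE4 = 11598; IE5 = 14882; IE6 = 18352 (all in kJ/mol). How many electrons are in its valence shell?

Look for the largest jump between consecutive ionization energies: IE4/IE3 ≈ 4.2, far larger than any earlier ratio.
That jump marks the point where a core electron is being removed. So the atom has 3 valence electrons.

3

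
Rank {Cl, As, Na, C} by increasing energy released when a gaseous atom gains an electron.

Electron affinity generally becomes more exothermic across a period toward the halogens and less exothermic down a group.
Neither a single period nor a single group — weigh both effects.
As > Na: period and group pull opposite ways; the across-period shift dominates (78 vs 53 kJ/mol).
C > As: period and group pull opposite ways; the down-group shift dominates (122 vs 78 kJ/mol).
Cl > C: the two effects oppose for this pair; the across-period effect wins (349 vs 122 kJ/mol).
For reference (kJ/mol): C 122, Na 53, Cl 349, As 78.
So from lowest to highest: Na < As < C < Cl.

Na < As < C < Cl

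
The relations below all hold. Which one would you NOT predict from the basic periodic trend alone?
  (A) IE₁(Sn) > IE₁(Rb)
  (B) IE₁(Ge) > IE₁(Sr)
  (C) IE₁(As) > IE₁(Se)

The general trend: first ionisation energy increases across a period and decreases down a group.
(A) Sn (period 5, group 14) vs Rb (period 5, group 1): the stated order agrees with the simple trend.
(B) Ge (period 4, group 14) vs Sr (period 5, group 2): the stated order agrees with the simple trend.
(C) As (period 4, group 15) vs Se (period 4, group 16): the stated order contradicts the simple trend.
The exception is (C): Se (4p⁴) ionizes more easily than half-filled As (4p³).

(C)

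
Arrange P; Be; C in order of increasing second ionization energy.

IE_2 is the cost of taking one more electron from the +1 cation: P⁺ still has 4 valence electrons; Be⁺ still has 1 valence electron; C⁺ still has 3 valence electrons.
All are still removing valence electrons, so compare the +1 ions as you would atoms: IE_2 generally rises across a period (higher Z_eff) and falls down a group (larger shell), subject to the usual subshell exceptions.
Valence configurations: P⁺ [Ne]3s²3p², Be⁺ [He]2s¹, C⁺ [He]2s²2p¹.
Tabulated IE_2 (kJ/mol): P 1907, Be 1757, C 2353.
Putting it together, IE_2: Be < P < C.

Be < P < C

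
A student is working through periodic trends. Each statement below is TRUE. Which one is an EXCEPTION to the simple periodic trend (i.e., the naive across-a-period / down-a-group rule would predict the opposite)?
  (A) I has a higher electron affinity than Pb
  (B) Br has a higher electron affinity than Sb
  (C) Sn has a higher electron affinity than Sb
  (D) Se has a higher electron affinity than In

(C)

The general trend: electron affinity increases across a period and decreases down a group.
(A) I (period 5, group 17) vs Pb (period 6, group 14): the stated order agrees with the simple trend.
(B) Br (period 4, group 17) vs Sb (period 5, group 15): the stated order agrees with the simple trend.
(C) Sn (period 5, group 14) vs Sb (period 5, group 15): the stated order contradicts the simple trend.
(D) Se (period 4, group 16) vs In (period 5, group 13): the stated order agrees with the simple trend.
The exception is (C): adding an electron to Sb's half-filled 5p³ is unfavourable, so Sn has the more exothermic EA.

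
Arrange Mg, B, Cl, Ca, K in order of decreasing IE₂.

After 1 electron has been removed, what remains? Mg⁺ still has 1 valence electron; B⁺ still has 2 valence electrons; Cl⁺ still has 6 valence electrons; Ca⁺ still has 1 valence electron; K⁺ is the bare [Ar] core.
Core electrons are held far more tightly than valence electrons, so K tops the IE_2 order.
Valence configurations: Mg⁺ [Ne]3s¹, B⁺ [He]2s², Cl⁺ [Ne]3s²3p⁴, Ca⁺ [Ar]4s¹.
Tabulated IE_2 (kJ/mol): Mg 1451, B 2427, Cl 2298, Ca 1145, K 3052.
Hence IE_2: Ca < Mg < Cl < B < K.

K, B, Cl, Mg, Ca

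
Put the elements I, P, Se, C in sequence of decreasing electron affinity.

C is in period 2, group 14; P is in period 3, group 15; Se is in period 4, group 16; I is in period 5, group 17.
Electron affinity generally becomes more exothermic across a period toward the halogens and less exothermic down a group.
These sit on a diagonal, where the across-period and down-group effects partly cancel.
C > P: the two effects oppose for this pair; the down-group effect wins (122 vs 72 kJ/mol).
Se > C: period and group pull opposite ways; the across-period shift dominates (195 vs 122 kJ/mol).
I > Se: period and group pull opposite ways; the across-period shift dominates (295 vs 195 kJ/mol).
For reference (kJ/mol): C 122, P 72, Se 195, I 295.
So from highest to lowest: I > Se > C > P.

I, Se, C, P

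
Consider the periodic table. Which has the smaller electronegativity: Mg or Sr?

Mg is in period 3, group 2; Sr is in period 5, group 2.
Smaller atoms with higher effective nuclear charge are more electronegative.
All are in group 2, so electronegativity increases up the group.
So Sr has the smaller electronegativity (Sr < Mg).

Sr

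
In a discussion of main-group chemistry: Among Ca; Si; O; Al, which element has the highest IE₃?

O

Consider each +2 ion: Ca²⁺ is the bare [Ar] core; Si²⁺ still has 2 valence electrons; O²⁺ still has 4 valence electrons; Al²⁺ still has 1 valence electron.
Usually core removal costs more than valence removal, but here the competition is close: a tightly held n=2 valence electron can cost more to remove than an n=3 core electron, so the actual values have to decide it.
Valence configurations: Si²⁺ [Ne]3s², O²⁺ [He]2s²2p², Al²⁺ [Ne]3s¹.
The numbers (kJ/mol): Ca 4912, Si 3232, O 5300, Al 2745.
So the third ionization energies run Al < Si < Ca < O.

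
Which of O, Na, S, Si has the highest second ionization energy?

IE_2 is the cost of taking one more electron from the +1 cation: O⁺ still has 5 valence electrons; Na⁺ is the bare [Ne] core; S⁺ still has 5 valence electrons; Si⁺ still has 3 valence electrons.
Pulling an electron out of a noble-gas core costs far more than removing a remaining valence electron, so Na sits at the high end of IE_2.
Valence configurations: O⁺ [He]2s²2p³, S⁺ [Ne]3s²3p³, Si⁺ [Ne]3s²3p¹.
Tabulated IE_2 (kJ/mol): O 3388, Na 4562, S 2252, Si 1577.
Hence IE_2: Si < S < O < Na.

Na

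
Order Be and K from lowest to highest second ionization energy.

Be < K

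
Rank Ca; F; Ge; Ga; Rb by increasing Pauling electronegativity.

Rb < Ca < Ga < Ge < F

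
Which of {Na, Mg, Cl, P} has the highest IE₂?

Na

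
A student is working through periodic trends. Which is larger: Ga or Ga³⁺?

Ga

Forming Ga³⁺ removes 3 electrons from Ga. Fewer electrons for the same nuclear charge means less shielding and a higher Z_eff on the remaining electrons, and for main-group metals the entire outer shell is lost.
A cation is smaller than its parent atom: Ga³⁺ < Ga.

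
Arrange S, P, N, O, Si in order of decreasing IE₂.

After 1 electron has been removed, what remains? S⁺ still has 5 valence electrons; P⁺ still has 4 valence electrons; N⁺ still has 4 valence electrons; O⁺ still has 5 valence electrons; Si⁺ still has 3 valence electrons.
All are still removing valence electrons, so compare the +1 ions as you would atoms: IE_2 generally rises across a period (higher Z_eff) and falls down a group (larger shell), subject to the usual subshell exceptions.
Valence configurations: S⁺ [Ne]3s²3p³, P⁺ [Ne]3s²3p², N⁺ [He]2s²2p², O⁺ [He]2s²2p³, Si⁺ [Ne]3s²3p¹.
Tabulated IE_2 (kJ/mol): S 2252, P 1907, N 2856, O 3388, Si 1577.
Putting it together, IE_2: Si < P < S < N < O.

O, N, S, P, Si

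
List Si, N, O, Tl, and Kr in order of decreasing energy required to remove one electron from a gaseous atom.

N is in period 2, group 15; O is in period 2, group 16; Si is in period 3, group 14; Kr is in period 4, group 18; Tl is in period 6, group 13.
First ionization energy rises across a period (greater Z_eff holds electrons more tightly) and falls down a group (valence electrons are farther from the nucleus).
These span different periods and groups, so the two trends combine.
Si > Tl: relative to Tl, both the across-period and down-group shifts push Si's first ionization energy up.
O > Si: both effects reinforce here, so O is clearly the higher of the two.
Kr > O: the two effects oppose for this pair; the across-period effect wins (1351 vs 1314 kJ/mol).
N > Kr: the two effects oppose for this pair; the down-group effect wins (1402 vs 1351 kJ/mol).
Note the exception: N has a higher first ionization energy than O, contrary to the simple trend — pairing an electron in O's 2p⁴ costs repulsion energy, so O ionizes more easily than half-filled N (2p³).
Approximate values (kJ/mol): N 1402, O 1314, Si 786, Kr 1351, Tl 589.
So from highest to lowest: N > Kr > O > Si > Tl.

N, Kr, O, Si, Tl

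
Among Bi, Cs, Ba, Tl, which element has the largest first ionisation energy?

Bi

Cs is in period 6, group 1; Ba is in period 6, group 2; Tl is in period 6, group 13; Bi is in period 6, group 15.
Removing the outermost electron gets harder across a period and easier down a group.
All lie in period 6, so first ionization energy increases left to right.
The largest first ionisation energy among these belongs to Bi.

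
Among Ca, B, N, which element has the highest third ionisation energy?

Ca

After 2 electrons have been removed, what remains? Ca²⁺ is the bare [Ar] core; B²⁺ still has 1 valence electron; N²⁺ still has 3 valence electrons.
Core electrons are held far more tightly than valence electrons, so Ca tops the IE_3 order.
Valence configurations: B²⁺ [He]2s¹, N²⁺ [He]2s²2p¹.
The numbers (kJ/mol): Ca 4912, B 3660, N 4578.
Hence IE_3: B < N < Ca.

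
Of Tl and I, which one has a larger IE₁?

Removing the outermost electron gets harder across a period and easier down a group.
Neither a single period nor a single group — weigh both effects.
I > Tl: relative to Tl, both the across-period and down-group shifts push I's first ionization energy up.
For reference (kJ/mol): I 1008, Tl 589.
So I has the larger IE₁ (I > Tl).

I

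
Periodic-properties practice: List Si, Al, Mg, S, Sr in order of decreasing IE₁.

Mg is in period 3, group 2; Al is in period 3, group 13; Si is in period 3, group 14; S is in period 3, group 16; Sr is in period 5, group 2.
Removing the outermost electron gets harder across a period and easier down a group.
Neither a single period nor a single group — weigh both effects.
Al > Sr: both effects reinforce here, so Al is clearly the higher of the two.
Mg > Al: this pair runs against the simple trend — see the exception note.
Si > Mg: both are in period 3; the period trend gives Si the larger value.
S > Si: both are in period 3; the period trend gives S the larger value.
Note the exception: Mg has a higher first ionization energy than Al, contrary to the simple trend — Al's single 3p electron is easier to remove than one from Mg's filled 3s².
Tabulated first ionization energy (kJ/mol): Mg 738, Al 578, Si 786, S 1000, Sr 550.
So from highest to lowest: S > Si > Mg > Al > Sr.

S > Si > Mg > Al > Sr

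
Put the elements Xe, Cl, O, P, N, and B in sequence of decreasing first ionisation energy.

Across a period the outer electron is held more tightly (higher IE₁); down a group it sits in a higher shell, more shielded, and comes off more easily.
These span different periods and groups, so the two trends combine.
P > B: the two effects oppose for this pair; the across-period effect wins (1012 vs 801 kJ/mol).
Xe > P: the two effects oppose for this pair; the across-period effect wins (1170 vs 1012 kJ/mol).
Cl > Xe: the two effects oppose for this pair; the down-group effect wins (1251 vs 1170 kJ/mol).
O > Cl: period and group pull opposite ways; the down-group shift dominates (1314 vs 1251 kJ/mol).
N > O: this pair runs against the simple trend — see the exception note.
Note the exception: N has a higher first ionization energy than O, contrary to the simple trend — pairing an electron in O's 2p⁴ costs repulsion energy, so O ionizes more easily than half-filled N (2p³).
Tabulated first ionization energy (kJ/mol): B 801, N 1402, O 1314, P 1012, Cl 1251, Xe 1170.
So from highest to lowest: N > O > Cl > Xe > P > B.

N > O > Cl > Xe > P > B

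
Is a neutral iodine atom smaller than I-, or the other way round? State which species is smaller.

Forming I- adds 1 electron to I. More electron–electron repulsion in the same shell, with unchanged nuclear charge, lets the cloud expand.
An anion is larger than its parent atom: I- > I.

I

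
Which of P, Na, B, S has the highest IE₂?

Na

The second ionization energy removes an electron from the +1 ion. For each element: P⁺ still has 4 valence electrons; Na⁺ is the bare [Ne] core; B⁺ still has 2 valence electrons; S⁺ still has 5 valence electrons.
Pulling an electron out of a noble-gas core costs far more than removing a remaining valence electron, so Na sits at the high end of IE_2.
Valence configurations: P⁺ [Ne]3s²3p², B⁺ [He]2s², S⁺ [Ne]3s²3p³.
Approximate IE_2 values (kJ/mol): P 1907, Na 4562, B 2427, S 2252.
So the second ionization energies run P < S < B < Na.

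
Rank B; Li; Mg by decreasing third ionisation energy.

After 2 electrons have been removed, what remains? B²⁺ still has 1 valence electron; Li²⁺ is already 1 electron into the core; Mg²⁺ is the bare [Ne] core.
Breaking into a closed-shell core is much more expensive than removing a leftover valence electron — Mg and Li have the largest IE_3 here.
The numbers (kJ/mol): B 3660, Li 11815, Mg 7733.
Overall IE_3 order: B < Mg < Li.

Li > Mg > B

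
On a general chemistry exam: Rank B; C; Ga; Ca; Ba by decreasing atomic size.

Ba > Ca > Ga > B > C

B is in period 2, group 13; C is in period 2, group 14; Ca is in period 4, group 2; Ga is in period 4, group 13; Ba is in period 6, group 2.
Atomic radius shrinks across a period as nuclear charge pulls the same shell inward, and grows down a group as new shells are added.
Neither a single period nor a single group — weigh both effects.
B > C: B lies to the left of C in period 2, so the across-period effect alone puts B larger.
Ga > B: they share group 13; the group trend gives Ga the larger value.
Ca > Ga: both are in period 4; the period trend gives Ca the larger value.
Ba > Ca: they share group 2; the group trend gives Ba the larger value.
Approximate values (pm): B 85, C 75, Ca 171, Ga 124, Ba 196.
So from largest to smallest: Ba > Ca > Ga > B > C.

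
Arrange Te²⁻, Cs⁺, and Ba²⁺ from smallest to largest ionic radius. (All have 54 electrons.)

All of these have 54 electrons, so size is governed by nuclear charge alone: the more protons, the stronger the pull on the same electron cloud, and the smaller the ion.
Nuclear charges: Ba²⁺ (Z=56), Cs⁺ (Z=55), Te²⁻ (Z=52).
Smallest to largest: Ba²⁺ < Cs⁺ < Te²⁻.

Ba²⁺ < Cs⁺ < Te²⁻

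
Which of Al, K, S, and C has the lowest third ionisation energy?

Al

Consider each +2 ion: Al²⁺ still has 1 valence electron; K²⁺ is already 1 electron into the core; S²⁺ still has 4 valence electrons; C²⁺ still has 2 valence electrons.
Usually core removal costs more than valence removal, but here the competition is close: a tightly held n=2 valence electron can cost more to remove than an n=3 core electron, so the actual values have to decide it.
Valence configurations: Al²⁺ [Ne]3s¹, S²⁺ [Ne]3s²3p², C²⁺ [He]2s².
Approximate IE_3 values (kJ/mol): Al 2745, K 4420, S 3357, C 4620.
Hence IE_3: Al < S < K < C.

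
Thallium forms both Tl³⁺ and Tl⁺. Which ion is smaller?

Both ions have Z = 81 protons, but Tl³⁺ has lost more electrons, so its remaining electrons feel a larger effective nuclear charge per electron and are pulled in more tightly.
Higher positive charge → smaller ion, so Tl⁺ > Tl³⁺.

Tl³⁺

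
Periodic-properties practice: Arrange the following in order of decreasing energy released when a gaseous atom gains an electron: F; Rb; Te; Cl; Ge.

Cl, F, Te, Ge, Rb

F is in period 2, group 17; Cl is in period 3, group 17; Ge is in period 4, group 14; Rb is in period 5, group 1; Te is in period 5, group 16.
Adding an electron releases more energy for atoms nearer the top right (short of the noble gases).
Neither a single period nor a single group — weigh both effects.
Ge > Rb: relative to Rb, both the across-period and down-group shifts push Ge's electron affinity up.
Te > Ge: the two effects oppose for this pair; the across-period effect wins (190 vs 119 kJ/mol).
F > Te: relative to Te, both the across-period and down-group shifts push F's electron affinity up.
Cl > F: this pair runs against the simple trend — see the exception note.
Note the exception: Cl has a higher electron affinity than F, contrary to the simple trend — F's small 2p subshell makes the incoming electron feel strong e⁻–e⁻ repulsion, so Cl actually releases more energy on gaining an electron.
Approximate values (kJ/mol): F 328, Cl 349, Ge 119, Rb 47, Te 190.
So from highest to lowest: Cl > F > Te > Ge > Rb.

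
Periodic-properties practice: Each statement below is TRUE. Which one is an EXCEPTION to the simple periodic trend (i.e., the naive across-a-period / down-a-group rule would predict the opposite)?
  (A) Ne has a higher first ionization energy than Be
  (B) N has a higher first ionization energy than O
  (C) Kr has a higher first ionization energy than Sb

The general trend: first ionization energy increases across a period and decreases down a group.
(A) Ne (period 2, group 18) vs Be (period 2, group 2): the stated order agrees with the simple trend.
(B) N (period 2, group 15) vs O (period 2, group 16): the stated order contradicts the simple trend.
(C) Kr (period 4, group 18) vs Sb (period 5, group 15): the stated order agrees with the simple trend.
The exception is (B): pairing an electron in O's 2p⁴ costs repulsion energy, so O ionizes more easily than half-filled N (2p³).

(B)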